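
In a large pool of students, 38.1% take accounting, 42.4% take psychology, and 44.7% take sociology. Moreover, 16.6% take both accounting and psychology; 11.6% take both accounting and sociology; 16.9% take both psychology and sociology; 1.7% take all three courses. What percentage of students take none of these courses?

18.2%

Using inclusion–exclusion:
P(at least one) = 38.1 + 42.4 + 44.7 − 16.6 − 11.6 − 16.9 + 1.7 = 81.8%
P(none) = 100% − 81.8% = 18.2%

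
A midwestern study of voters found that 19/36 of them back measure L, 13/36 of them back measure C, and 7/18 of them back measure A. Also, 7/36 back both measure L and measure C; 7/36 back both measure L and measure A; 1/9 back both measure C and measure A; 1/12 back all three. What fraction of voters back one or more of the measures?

P(union) = 19/36 + 13/36 + 7/18 − 7/36 − 7/36 − 1/9 + 1/12 = 31/36

31/36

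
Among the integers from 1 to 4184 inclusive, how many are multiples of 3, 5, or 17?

2083

Using inclusion–exclusion:
1394 + 836 + 246 − 278 − 82 − 49 + 16 = 2083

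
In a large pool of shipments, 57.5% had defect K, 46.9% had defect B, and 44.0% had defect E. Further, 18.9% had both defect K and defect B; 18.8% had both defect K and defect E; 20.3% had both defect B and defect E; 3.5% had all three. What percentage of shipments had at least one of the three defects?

93.9%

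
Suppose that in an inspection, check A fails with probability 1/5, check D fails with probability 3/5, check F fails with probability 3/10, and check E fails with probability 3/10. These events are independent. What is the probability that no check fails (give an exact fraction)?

P(none) = (1 − 1/5) × (1 − 3/5) × (1 − 3/10) × (1 − 3/10) = 4/5 × 2/5 × 7/10 × 7/10 = 98/625

98/625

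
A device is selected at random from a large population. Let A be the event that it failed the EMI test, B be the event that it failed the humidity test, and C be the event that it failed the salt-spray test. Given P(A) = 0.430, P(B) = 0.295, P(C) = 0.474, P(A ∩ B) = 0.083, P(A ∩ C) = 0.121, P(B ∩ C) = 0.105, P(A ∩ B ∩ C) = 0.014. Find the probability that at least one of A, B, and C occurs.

P(A ∪ B ∪ C) = 0.430 + 0.295 + 0.474 − 0.083 − 0.121 − 0.105 + 0.014 = 0.904

0.904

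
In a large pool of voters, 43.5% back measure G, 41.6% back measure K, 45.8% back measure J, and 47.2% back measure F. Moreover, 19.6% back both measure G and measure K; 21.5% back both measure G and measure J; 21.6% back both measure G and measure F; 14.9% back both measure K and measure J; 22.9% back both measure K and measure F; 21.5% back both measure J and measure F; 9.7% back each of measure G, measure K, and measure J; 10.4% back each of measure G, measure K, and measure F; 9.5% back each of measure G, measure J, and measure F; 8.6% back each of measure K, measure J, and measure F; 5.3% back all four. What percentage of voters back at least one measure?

89.0%

P(union) = 43.5 + 41.6 + 45.8 + 47.2 − 19.6 − 21.5 − 21.6 − 14.9 − 22.9 − 21.5 + 9.7 + 10.4 + 9.5 + 8.6 − 5.3 = 89.0%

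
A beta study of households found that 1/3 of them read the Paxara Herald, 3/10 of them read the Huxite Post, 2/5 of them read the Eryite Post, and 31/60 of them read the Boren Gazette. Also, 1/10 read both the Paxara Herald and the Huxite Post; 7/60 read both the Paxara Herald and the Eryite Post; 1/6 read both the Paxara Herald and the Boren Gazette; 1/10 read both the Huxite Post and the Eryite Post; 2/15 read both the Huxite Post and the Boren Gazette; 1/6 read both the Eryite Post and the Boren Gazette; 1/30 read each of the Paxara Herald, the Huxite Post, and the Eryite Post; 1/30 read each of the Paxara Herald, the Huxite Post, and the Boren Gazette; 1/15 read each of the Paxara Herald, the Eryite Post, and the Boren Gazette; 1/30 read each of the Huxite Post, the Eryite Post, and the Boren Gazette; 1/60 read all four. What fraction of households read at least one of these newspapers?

Inclusion–exclusion gives
P(≥1) = 1/3 + 3/10 + 2/5 + 31/60 − 1/10 − 7/60 − 1/6 − 1/10 − 2/15 − 1/6 + 1/30 + 1/30 + 1/15 + 1/30 − 1/60 = 11/12

11/12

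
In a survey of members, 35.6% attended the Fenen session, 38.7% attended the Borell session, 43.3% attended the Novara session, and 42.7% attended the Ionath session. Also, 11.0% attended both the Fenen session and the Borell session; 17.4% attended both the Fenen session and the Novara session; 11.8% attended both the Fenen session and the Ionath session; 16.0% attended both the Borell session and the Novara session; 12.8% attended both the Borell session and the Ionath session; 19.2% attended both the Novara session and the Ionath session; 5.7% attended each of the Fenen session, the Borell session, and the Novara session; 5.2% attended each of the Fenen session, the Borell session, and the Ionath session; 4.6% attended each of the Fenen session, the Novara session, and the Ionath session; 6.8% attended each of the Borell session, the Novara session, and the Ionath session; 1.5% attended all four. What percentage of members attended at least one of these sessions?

92.9%

P(at least one) = 35.6 + 38.7 + 43.3 + 42.7 − 11.0 − 17.4 − 11.8 − 16.0 − 12.8 − 19.2 + 5.7 + 5.2 + 4.6 + 6.8 − 1.5 = 92.9%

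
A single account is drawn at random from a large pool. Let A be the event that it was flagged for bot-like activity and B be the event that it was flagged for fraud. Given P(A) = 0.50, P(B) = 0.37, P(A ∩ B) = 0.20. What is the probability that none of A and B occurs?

By inclusion–exclusion:
P(A ∪ B) = 0.50 + 0.37 − 0.20 = 0.67
P(none) = 1 − 0.67 = 0.33

0.33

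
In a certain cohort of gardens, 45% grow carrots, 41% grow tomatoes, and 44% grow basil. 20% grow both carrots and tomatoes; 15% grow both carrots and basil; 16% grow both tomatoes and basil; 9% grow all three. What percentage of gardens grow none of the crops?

12%

Apply inclusion-exclusion:
P(at least one) = 45 + 41 + 44 − 20 − 15 − 16 + 9 = 88%
P(none) = 100% − 88% = 12%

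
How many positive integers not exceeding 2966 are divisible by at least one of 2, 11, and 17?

⌊2966/2⌋ + ⌊2966/11⌋ + ⌊2966/17⌋ − ⌊2966/22⌋ − ⌊2966/34⌋ − ⌊2966/187⌋ + ⌊2966/374⌋ = 1483 + 269 + 174 − 134 − 87 − 15 + 7 = 1697

1697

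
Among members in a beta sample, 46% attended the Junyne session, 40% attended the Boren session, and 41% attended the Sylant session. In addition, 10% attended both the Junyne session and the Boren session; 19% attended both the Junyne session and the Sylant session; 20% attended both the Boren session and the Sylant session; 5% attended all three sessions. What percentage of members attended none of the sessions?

By inclusion–exclusion:
P(at least one) = 46 + 40 + 41 − 10 − 19 − 20 + 5 = 83%
P(none) = 100% − 83% = 17%

17%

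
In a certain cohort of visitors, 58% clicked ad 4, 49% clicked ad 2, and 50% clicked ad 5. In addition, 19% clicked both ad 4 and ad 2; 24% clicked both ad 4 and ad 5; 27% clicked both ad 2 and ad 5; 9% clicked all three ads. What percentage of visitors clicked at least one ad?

P(at least one) = 58 + 49 + 50 − 19 − 24 − 27 + 9 = 96%

96%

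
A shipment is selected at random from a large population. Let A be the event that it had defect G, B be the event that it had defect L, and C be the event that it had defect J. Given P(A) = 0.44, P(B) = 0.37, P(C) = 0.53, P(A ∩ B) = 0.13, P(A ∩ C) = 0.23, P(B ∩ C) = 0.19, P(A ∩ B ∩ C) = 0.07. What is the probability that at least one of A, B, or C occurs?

0.86

P(A ∪ B ∪ C) = 0.44 + 0.37 + 0.53 − 0.13 − 0.23 − 0.19 + 0.07 = 0.86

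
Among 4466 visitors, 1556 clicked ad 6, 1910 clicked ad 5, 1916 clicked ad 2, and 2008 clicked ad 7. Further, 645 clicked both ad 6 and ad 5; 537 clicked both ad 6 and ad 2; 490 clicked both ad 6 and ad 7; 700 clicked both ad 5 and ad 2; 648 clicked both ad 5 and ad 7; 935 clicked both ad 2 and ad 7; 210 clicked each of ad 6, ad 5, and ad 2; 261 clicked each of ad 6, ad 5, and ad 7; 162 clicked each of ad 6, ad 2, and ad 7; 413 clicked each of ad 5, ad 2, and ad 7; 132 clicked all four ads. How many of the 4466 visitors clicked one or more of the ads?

N(≥1) = 1556 + 1910 + 1916 + 2008 − 645 − 537 − 490 − 700 − 648 − 935 + 210 + 261 + 162 + 413 − 132 = 4349

4349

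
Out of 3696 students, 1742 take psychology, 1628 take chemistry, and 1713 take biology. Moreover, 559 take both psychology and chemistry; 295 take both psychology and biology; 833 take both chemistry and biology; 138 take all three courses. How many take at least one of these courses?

|union| = 1742 + 1628 + 1713 − 559 − 295 − 833 + 138 = 3534

3534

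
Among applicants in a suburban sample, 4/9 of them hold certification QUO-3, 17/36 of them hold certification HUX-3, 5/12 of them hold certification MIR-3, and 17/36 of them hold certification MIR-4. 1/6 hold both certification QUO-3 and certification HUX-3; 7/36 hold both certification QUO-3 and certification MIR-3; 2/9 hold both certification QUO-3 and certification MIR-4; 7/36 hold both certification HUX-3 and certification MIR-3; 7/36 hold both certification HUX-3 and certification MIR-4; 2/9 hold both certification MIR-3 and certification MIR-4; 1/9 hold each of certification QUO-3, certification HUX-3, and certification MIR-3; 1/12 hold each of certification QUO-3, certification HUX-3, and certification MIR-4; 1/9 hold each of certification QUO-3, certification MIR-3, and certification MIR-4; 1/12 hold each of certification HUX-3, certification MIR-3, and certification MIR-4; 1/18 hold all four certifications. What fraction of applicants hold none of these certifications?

1/18

P(union) = 4/9 + 17/36 + 5/12 + 17/36 − 1/6 − 7/36 − 2/9 − 7/36 − 7/36 − 2/9 + 1/9 + 1/12 + 1/9 + 1/12 − 1/18 = 17/18
P(none) = 1 − 17/18 = 1/18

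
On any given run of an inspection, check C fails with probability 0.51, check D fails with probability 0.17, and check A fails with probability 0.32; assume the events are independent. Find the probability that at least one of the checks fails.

P(none) = (1 − 0.51) × (1 − 0.17) × (1 − 0.32) = 0.49 × 0.83 × 0.68 = 0.276556
P(at least one) = 1 − 0.276556 = 0.723444

0.723444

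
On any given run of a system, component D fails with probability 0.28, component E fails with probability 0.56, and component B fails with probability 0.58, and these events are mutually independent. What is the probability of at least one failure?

0.866944

Since the events are independent, P(none) is the product of the individual non-occurrence probabilities.
P(none) = (1 − 0.28) × (1 − 0.56) × (1 − 0.58) = 0.72 × 0.44 × 0.42 = 0.133056
P(at least one) = 1 − 0.133056 = 0.866944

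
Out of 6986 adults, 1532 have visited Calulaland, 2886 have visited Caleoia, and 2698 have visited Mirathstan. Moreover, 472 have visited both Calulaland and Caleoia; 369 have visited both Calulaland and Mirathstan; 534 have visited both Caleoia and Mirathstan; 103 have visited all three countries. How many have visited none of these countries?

1142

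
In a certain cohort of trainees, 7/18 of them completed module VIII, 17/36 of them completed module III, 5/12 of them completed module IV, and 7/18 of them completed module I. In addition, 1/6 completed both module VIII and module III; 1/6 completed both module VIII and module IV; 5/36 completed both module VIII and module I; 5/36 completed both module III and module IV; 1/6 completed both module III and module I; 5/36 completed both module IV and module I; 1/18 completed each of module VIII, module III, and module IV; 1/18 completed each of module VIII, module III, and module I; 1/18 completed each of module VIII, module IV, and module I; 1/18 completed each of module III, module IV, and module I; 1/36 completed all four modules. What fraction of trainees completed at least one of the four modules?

17/18

Inclusion–exclusion gives
P(at least one) = 7/18 + 17/36 + 5/12 + 7/18 − 1/6 − 1/6 − 5/36 − 5/36 − 1/6 − 5/36 + 1/18 + 1/18 + 1/18 + 1/18 − 1/36 = 17/18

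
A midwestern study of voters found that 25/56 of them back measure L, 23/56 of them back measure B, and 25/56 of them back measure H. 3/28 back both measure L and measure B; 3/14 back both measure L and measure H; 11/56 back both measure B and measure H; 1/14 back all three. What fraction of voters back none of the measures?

P(≥1) = 25/56 + 23/56 + 25/56 − 3/28 − 3/14 − 11/56 + 1/14 = 6/7
P(none) = 1 − 6/7 = 1/7

1/7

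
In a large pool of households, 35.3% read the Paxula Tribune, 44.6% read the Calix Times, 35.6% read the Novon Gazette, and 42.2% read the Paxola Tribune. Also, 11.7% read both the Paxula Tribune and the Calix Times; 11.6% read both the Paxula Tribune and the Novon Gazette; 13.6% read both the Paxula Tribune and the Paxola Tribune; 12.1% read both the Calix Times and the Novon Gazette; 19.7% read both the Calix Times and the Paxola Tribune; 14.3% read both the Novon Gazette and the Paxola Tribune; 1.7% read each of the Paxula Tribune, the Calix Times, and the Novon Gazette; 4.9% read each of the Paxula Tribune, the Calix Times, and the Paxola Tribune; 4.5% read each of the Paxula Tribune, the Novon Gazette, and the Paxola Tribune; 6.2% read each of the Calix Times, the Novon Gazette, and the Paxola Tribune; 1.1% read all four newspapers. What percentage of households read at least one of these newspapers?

90.9%

By inclusion-exclusion,
P(at least one) = 35.3 + 44.6 + 35.6 + 42.2 − 11.7 − 11.6 − 13.6 − 12.1 − 19.7 − 14.3 + 1.7 + 4.9 + 4.5 + 6.2 − 1.1 = 90.9%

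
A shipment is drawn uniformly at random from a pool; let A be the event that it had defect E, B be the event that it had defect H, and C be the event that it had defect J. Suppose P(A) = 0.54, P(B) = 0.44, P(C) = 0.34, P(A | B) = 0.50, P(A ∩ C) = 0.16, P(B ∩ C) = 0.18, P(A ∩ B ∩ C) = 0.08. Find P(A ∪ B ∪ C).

0.84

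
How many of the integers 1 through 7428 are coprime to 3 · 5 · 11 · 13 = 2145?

3324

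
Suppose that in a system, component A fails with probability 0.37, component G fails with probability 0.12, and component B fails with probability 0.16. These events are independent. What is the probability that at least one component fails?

0.534304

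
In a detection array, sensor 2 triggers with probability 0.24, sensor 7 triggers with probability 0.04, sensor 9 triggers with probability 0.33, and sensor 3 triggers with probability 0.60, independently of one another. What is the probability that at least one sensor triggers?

0.8044672

P(none) = (1 − 0.24) × (1 − 0.04) × (1 − 0.33) × (1 − 0.60) = 0.76 × 0.96 × 0.67 × 0.40 = 0.1955328
P(at least one) = 1 − 0.1955328 = 0.8044672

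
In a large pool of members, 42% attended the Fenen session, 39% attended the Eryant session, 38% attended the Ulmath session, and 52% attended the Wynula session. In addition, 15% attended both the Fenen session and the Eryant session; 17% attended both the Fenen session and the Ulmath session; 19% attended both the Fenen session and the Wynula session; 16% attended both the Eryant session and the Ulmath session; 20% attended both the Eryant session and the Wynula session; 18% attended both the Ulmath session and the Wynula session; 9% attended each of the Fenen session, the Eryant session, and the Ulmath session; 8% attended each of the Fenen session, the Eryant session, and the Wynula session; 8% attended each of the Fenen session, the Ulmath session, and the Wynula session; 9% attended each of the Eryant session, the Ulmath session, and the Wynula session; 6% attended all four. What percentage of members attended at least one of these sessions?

94%

Apply inclusion-exclusion:
P(≥1) = 42 + 39 + 38 + 52 − 15 − 17 − 19 − 16 − 20 − 18 + 9 + 8 + 8 + 9 − 6 = 94%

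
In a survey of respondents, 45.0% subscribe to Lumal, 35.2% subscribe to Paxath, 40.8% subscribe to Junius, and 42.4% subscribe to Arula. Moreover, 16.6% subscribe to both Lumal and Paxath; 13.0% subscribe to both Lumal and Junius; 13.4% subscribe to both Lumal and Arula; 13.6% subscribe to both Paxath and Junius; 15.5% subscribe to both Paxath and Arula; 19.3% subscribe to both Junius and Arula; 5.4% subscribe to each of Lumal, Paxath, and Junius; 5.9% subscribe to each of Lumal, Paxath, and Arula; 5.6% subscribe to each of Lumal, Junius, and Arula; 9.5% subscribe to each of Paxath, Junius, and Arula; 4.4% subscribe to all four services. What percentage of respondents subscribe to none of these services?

6.0%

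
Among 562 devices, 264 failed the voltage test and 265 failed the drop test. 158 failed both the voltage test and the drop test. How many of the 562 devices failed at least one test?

371

Apply inclusion-exclusion:
|at least one| = 264 + 265 − 158 = 371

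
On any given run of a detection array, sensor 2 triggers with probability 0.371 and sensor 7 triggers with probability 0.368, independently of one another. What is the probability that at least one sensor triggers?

0.602472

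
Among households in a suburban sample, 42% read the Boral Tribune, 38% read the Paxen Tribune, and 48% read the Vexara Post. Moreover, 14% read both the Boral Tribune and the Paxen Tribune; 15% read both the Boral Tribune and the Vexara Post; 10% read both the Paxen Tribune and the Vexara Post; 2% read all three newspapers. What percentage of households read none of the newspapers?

9%

P(at least one) = 42 + 38 + 48 − 14 − 15 − 10 + 2 = 91%
P(none) = 100% − 91% = 9%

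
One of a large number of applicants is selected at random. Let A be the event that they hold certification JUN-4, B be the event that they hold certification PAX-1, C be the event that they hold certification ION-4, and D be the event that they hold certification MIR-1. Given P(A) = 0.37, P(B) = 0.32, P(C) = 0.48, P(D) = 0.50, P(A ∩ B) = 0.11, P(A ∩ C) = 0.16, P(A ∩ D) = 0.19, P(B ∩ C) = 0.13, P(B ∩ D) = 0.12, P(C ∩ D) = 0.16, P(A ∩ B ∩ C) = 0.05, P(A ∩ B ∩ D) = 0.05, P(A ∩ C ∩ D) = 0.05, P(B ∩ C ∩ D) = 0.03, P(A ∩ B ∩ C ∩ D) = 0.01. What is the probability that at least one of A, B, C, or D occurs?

0.97

Apply inclusion-exclusion:
P(A ∪ B ∪ C ∪ D) = 0.37 + 0.32 + 0.48 + 0.50 − 0.11 − 0.16 − 0.19 − 0.13 − 0.12 − 0.16 + 0.05 + 0.05 + 0.05 + 0.03 − 0.01 = 0.97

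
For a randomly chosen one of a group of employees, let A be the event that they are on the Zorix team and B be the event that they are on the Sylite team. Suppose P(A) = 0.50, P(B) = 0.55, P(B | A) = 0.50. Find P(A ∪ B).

P(A ∩ B) = P(A)·P(B|A) = 0.50 × 0.50 = 0.25
Using inclusion–exclusion:
P(A ∪ B) = 0.50 + 0.55 − 0.25 = 0.80

0.80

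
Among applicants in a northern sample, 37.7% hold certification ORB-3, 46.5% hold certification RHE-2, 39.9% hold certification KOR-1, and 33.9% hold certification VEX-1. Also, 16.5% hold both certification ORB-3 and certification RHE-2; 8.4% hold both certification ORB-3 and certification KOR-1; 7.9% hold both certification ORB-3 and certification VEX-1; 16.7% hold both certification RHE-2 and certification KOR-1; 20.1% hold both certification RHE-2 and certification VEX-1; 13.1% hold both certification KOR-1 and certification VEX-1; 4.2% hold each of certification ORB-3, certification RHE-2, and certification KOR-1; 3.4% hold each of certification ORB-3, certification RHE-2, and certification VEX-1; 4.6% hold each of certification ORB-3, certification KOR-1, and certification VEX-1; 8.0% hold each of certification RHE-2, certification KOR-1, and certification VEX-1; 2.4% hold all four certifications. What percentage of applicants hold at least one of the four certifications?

93.1%

P(union) = 37.7 + 46.5 + 39.9 + 33.9 − 16.5 − 8.4 − 7.9 − 16.7 − 20.1 − 13.1 + 4.2 + 3.4 + 4.6 + 8.0 − 2.4 = 93.1%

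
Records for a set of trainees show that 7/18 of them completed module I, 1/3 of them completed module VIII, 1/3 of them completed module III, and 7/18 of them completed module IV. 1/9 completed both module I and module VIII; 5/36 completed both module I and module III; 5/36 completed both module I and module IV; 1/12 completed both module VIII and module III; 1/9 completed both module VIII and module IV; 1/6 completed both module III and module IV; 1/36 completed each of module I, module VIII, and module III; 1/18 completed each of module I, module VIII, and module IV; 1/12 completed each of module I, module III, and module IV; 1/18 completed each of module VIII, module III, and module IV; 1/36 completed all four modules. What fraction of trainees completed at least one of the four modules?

Apply inclusion-exclusion:
P(at least one) = 7/18 + 1/3 + 1/3 + 7/18 − 1/9 − 5/36 − 5/36 − 1/12 − 1/9 − 1/6 + 1/36 + 1/18 + 1/12 + 1/18 − 1/36 = 8/9

8/9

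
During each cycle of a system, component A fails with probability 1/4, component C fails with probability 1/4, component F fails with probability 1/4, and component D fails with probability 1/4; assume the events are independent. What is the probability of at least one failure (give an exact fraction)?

Independence gives P(none) = ∏(1 − pᵢ).
P(none) = (1 − 1/4) × (1 − 1/4) × (1 − 1/4) × (1 − 1/4) = 3/4 × 3/4 × 3/4 × 3/4 = 81/256
P(at least one) = 1 − 81/256 = 175/256

175/256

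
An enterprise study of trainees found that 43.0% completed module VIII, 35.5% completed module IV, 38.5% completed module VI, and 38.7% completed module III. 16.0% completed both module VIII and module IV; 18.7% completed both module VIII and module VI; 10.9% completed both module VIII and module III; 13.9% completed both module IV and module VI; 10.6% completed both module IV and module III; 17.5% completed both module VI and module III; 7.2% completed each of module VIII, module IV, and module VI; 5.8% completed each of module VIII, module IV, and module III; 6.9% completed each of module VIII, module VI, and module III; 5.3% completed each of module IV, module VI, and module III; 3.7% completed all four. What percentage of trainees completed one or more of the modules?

89.6%

Apply inclusion-exclusion:
P(union) = 43.0 + 35.5 + 38.5 + 38.7 − 16.0 − 18.7 − 10.9 − 13.9 − 10.6 − 17.5 + 7.2 + 5.8 + 6.9 + 5.3 − 3.7 = 89.6%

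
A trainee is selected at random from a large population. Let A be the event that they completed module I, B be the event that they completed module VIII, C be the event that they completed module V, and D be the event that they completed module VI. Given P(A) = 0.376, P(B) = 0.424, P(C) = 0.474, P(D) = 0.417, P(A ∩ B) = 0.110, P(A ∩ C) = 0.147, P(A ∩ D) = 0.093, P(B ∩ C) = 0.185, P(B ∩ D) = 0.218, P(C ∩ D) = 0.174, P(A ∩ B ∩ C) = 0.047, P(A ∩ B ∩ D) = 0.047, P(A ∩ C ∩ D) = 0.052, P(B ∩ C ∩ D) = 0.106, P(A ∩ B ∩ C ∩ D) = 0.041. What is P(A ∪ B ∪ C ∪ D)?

Inclusion–exclusion gives
P(A ∪ B ∪ C ∪ D) = 0.376 + 0.424 + 0.474 + 0.417 − 0.110 − 0.147 − 0.093 − 0.185 − 0.218 − 0.174 + 0.047 + 0.047 + 0.052 + 0.106 − 0.041 = 0.975

0.975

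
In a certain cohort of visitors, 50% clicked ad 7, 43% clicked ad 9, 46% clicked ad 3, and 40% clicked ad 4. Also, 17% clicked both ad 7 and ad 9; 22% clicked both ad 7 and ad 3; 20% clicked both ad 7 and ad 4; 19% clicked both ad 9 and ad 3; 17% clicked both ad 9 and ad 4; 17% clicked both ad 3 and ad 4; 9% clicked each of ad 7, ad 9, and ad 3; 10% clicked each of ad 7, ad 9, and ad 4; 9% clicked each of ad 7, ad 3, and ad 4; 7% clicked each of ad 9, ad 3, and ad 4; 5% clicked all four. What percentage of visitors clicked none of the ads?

3%

By inclusion-exclusion,
P(union) = 50 + 43 + 46 + 40 − 17 − 22 − 20 − 19 − 17 − 17 + 9 + 10 + 9 + 7 − 5 = 97%
P(none) = 100% − 97% = 3%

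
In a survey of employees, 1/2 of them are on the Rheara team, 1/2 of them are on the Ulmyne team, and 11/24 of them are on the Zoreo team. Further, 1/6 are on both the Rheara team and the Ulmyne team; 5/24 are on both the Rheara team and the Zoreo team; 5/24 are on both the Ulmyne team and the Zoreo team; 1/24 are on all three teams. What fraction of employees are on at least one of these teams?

11/12

By inclusion-exclusion,
P(union) = 1/2 + 1/2 + 11/24 − 1/6 − 5/24 − 5/24 + 1/24 = 11/12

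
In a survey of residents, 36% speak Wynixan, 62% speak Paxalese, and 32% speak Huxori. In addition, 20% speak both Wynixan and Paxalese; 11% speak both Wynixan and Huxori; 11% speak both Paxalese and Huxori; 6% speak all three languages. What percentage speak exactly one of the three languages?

64%

Using the inclusion–exclusion count for exactly one event:
P(exactly one) = 36 + 62 + 32 − 2·20 − 2·11 − 2·11 + 3·6 = 64%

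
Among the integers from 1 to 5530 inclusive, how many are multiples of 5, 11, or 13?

1817

Apply inclusion-exclusion:
1106 + 502 + 425 − 100 − 85 − 38 + 7 = 1817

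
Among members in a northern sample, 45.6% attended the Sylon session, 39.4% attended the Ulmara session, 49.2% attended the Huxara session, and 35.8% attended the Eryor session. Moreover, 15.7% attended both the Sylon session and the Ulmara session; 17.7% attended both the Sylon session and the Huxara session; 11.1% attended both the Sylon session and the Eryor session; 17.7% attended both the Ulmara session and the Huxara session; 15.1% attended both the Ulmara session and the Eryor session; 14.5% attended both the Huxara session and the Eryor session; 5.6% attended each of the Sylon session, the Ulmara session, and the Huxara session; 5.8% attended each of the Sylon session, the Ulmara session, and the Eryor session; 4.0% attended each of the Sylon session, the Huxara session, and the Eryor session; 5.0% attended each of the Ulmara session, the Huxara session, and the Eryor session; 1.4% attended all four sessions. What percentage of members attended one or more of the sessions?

97.2%

Inclusion–exclusion gives
P(≥1) = 45.6 + 39.4 + 49.2 + 35.8 − 15.7 − 17.7 − 11.1 − 17.7 − 15.1 − 14.5 + 5.6 + 5.8 + 4.0 + 5.0 − 1.4 = 97.2%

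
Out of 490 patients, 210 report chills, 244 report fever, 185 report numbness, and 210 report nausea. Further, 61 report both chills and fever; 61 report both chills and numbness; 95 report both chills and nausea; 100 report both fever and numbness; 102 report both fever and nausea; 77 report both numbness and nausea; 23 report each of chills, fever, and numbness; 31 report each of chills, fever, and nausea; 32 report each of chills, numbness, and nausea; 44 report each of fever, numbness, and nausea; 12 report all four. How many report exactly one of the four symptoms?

199

|exactly one| = 210 + 244 + 185 + 210 − 2·61 − 2·61 − 2·95 − 2·100 − 2·102 − 2·77 + 3·23 + 3·31 + 3·32 + 3·44 − 4·12 = 199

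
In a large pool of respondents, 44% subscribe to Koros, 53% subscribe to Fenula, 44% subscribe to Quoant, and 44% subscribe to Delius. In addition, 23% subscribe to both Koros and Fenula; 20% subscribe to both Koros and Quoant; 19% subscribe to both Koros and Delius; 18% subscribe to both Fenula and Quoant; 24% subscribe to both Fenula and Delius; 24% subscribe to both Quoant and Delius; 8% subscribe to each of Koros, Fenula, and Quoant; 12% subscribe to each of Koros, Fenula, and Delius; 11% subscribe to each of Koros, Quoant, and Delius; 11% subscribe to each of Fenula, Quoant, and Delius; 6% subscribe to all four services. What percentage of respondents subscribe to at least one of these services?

93%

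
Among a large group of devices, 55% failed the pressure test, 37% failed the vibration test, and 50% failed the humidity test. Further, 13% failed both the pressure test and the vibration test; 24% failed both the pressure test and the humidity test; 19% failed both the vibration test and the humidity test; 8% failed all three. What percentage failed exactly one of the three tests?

54%

P(exactly one) = 55 + 37 + 50 − 2·13 − 2·24 − 2·19 + 3·8 = 54%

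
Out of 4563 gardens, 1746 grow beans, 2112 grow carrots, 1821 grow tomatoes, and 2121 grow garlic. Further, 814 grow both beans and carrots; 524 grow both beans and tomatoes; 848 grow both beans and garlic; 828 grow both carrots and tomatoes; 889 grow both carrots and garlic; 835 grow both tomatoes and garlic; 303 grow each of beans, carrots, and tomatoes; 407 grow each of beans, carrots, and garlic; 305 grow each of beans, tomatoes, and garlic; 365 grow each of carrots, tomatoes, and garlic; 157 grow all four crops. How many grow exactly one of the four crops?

N(exactly one) = 1746 + 2112 + 1821 + 2121 − 2·814 − 2·524 − 2·848 − 2·828 − 2·889 − 2·835 + 3·303 + 3·407 + 3·305 + 3·365 − 4·157 = 1836

1836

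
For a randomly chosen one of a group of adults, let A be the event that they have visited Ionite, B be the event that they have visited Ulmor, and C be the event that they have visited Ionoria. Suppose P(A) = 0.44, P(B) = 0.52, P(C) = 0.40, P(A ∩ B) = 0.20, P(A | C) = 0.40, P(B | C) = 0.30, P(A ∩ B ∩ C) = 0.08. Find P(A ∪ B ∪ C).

0.96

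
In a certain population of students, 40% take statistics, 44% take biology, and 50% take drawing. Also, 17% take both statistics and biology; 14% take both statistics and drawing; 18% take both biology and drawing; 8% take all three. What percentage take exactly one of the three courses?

60%

P(exactly one) = 40 + 44 + 50 − 2·17 − 2·14 − 2·18 + 3·8 = 60%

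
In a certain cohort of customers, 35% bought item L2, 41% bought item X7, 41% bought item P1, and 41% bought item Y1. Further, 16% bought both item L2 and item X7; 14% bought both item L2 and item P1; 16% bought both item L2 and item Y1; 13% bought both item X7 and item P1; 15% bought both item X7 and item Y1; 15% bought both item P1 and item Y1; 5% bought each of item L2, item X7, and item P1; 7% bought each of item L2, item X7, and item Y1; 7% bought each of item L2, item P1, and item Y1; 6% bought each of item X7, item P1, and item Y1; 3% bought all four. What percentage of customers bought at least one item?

By inclusion-exclusion,
P(union) = 35 + 41 + 41 + 41 − 16 − 14 − 16 − 13 − 15 − 15 + 5 + 7 + 7 + 6 − 3 = 91%

91%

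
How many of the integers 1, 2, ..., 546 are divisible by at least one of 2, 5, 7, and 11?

By inclusion-exclusion,
floor(546/2) + floor(546/5) + floor(546/7) + floor(546/11) − floor(546/10) − floor(546/14) − floor(546/22) − floor(546/35) − floor(546/55) − floor(546/77) + floor(546/70) + floor(546/110) + floor(546/154) + floor(546/385) − floor(546/770) = 273 + 109 + 78 + 49 − 54 − 39 − 24 − 15 − 9 − 7 + 7 + 4 + 3 + 1 − 0 = 376

376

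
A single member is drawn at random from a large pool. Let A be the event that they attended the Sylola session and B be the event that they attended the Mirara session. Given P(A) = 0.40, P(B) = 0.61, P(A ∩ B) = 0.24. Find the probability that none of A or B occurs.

By inclusion–exclusion:
P(A ∪ B) = 0.40 + 0.61 − 0.24 = 0.77
P(none) = 1 − 0.77 = 0.23

0.23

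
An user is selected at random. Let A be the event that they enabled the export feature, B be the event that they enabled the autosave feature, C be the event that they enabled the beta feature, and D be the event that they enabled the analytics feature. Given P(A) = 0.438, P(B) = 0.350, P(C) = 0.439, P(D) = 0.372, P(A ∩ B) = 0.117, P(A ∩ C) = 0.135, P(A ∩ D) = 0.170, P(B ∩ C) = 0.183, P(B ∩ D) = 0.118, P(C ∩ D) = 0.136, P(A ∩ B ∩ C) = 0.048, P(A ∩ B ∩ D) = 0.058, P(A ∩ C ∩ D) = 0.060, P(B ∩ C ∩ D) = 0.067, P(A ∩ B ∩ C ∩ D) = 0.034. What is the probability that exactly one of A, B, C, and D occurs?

0.444

By inclusion–exclusion (exactly-one form):
P(exactly one) = 0.438 + 0.350 + 0.439 + 0.372 − 2·0.117 − 2·0.135 − 2·0.170 − 2·0.183 − 2·0.118 − 2·0.136 + 3·0.048 + 3·0.058 + 3·0.060 + 3·0.067 − 4·0.034 = 0.444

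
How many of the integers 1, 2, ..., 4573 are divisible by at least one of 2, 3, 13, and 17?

Apply inclusion-exclusion:
2286 + 1524 + 351 + 269 − 762 − 175 − 134 − 117 − 89 − 20 + 58 + 44 + 10 + 6 − 3 = 3248

3248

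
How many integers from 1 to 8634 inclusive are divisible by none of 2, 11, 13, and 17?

3410

Inclusion–exclusion gives
floor(8634/2) + floor(8634/11) + floor(8634/13) + floor(8634/17) − floor(8634/22) − floor(8634/26) − floor(8634/34) − floor(8634/143) − floor(8634/187) − floor(8634/221) + floor(8634/286) + floor(8634/374) + floor(8634/442) + floor(8634/2431) − floor(8634/4862) = 4317 + 784 + 664 + 507 − 392 − 332 − 253 − 60 − 46 − 39 + 30 + 23 + 19 + 3 − 1 = 5224
8634 − 5224 = 3410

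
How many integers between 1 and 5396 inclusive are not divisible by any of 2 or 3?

By inclusion–exclusion:
2698 + 1798 − 899 = 3597
5396 − 3597 = 1799

1799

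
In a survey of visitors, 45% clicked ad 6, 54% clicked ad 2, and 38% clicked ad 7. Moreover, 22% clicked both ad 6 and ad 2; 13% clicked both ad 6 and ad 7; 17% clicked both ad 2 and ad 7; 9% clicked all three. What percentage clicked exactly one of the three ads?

By inclusion–exclusion (exactly-one form):
P(exactly one) = 45 + 54 + 38 − 2·22 − 2·13 − 2·17 + 3·9 = 60%

60%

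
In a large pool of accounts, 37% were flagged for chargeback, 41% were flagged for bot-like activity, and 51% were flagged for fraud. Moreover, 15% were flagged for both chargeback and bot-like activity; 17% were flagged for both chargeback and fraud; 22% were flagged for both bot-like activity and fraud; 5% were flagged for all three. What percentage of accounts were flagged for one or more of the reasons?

80%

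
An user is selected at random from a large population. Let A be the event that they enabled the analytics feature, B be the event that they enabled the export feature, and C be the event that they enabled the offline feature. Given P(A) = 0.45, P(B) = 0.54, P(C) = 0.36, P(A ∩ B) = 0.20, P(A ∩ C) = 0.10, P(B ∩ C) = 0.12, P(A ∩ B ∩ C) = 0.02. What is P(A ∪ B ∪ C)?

P(A ∪ B ∪ C) = 0.45 + 0.54 + 0.36 − 0.20 − 0.10 − 0.12 + 0.02 = 0.95

0.95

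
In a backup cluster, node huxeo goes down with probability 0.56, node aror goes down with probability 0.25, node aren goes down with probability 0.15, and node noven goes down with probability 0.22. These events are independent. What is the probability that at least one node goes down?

0.78121

P(none) = (1 − 0.56) × (1 − 0.25) × (1 − 0.15) × (1 − 0.22) = 0.44 × 0.75 × 0.85 × 0.78 = 0.21879
P(at least one) = 1 − 0.21879 = 0.78121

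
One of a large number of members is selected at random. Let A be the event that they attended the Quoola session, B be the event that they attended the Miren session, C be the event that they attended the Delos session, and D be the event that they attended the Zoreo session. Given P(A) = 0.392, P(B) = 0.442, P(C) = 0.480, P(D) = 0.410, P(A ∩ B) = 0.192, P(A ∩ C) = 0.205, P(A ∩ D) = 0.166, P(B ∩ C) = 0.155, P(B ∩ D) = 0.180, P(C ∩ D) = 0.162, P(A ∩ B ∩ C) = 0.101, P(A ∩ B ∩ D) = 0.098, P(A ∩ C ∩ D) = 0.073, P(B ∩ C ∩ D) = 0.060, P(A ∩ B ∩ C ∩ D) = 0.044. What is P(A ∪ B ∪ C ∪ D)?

0.952

P(A ∪ B ∪ C ∪ D) = 0.392 + 0.442 + 0.480 + 0.410 − 0.192 − 0.205 − 0.166 − 0.155 − 0.180 − 0.162 + 0.101 + 0.098 + 0.073 + 0.060 − 0.044 = 0.952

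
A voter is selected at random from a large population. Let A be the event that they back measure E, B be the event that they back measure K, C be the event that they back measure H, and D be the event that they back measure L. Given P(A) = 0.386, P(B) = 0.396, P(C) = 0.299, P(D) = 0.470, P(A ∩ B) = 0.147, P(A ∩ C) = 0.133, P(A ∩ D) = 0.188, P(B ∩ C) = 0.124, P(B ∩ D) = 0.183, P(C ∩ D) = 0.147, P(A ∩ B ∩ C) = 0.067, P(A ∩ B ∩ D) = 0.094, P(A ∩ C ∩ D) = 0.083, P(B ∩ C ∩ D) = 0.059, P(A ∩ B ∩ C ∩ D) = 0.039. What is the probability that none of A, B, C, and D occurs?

0.107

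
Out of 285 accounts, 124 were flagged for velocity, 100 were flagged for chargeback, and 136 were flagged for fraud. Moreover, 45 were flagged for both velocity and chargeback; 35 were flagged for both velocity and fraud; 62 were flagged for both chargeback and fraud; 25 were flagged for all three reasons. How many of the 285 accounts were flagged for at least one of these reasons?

243

Using inclusion–exclusion:
|union| = 124 + 100 + 136 − 45 − 35 − 62 + 25 = 243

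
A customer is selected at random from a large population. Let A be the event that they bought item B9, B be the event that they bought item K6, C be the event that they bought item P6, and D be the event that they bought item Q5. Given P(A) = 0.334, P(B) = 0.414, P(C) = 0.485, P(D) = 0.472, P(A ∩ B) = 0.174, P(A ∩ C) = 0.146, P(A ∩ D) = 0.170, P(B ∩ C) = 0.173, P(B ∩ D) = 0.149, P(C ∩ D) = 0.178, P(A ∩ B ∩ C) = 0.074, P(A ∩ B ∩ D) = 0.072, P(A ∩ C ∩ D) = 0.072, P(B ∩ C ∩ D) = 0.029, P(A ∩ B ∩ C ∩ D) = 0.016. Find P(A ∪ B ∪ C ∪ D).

By inclusion-exclusion,
P(A ∪ B ∪ C ∪ D) = 0.334 + 0.414 + 0.485 + 0.472 − 0.174 − 0.146 − 0.170 − 0.173 − 0.149 − 0.178 + 0.074 + 0.072 + 0.072 + 0.029 − 0.016 = 0.946

0.946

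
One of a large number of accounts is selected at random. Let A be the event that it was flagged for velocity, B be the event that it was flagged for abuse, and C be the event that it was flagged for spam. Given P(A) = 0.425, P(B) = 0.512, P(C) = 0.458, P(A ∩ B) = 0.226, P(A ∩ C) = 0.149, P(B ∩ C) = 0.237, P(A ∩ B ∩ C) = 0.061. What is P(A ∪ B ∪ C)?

0.844

P(A ∪ B ∪ C) = 0.425 + 0.512 + 0.458 − 0.226 − 0.149 − 0.237 + 0.061 = 0.844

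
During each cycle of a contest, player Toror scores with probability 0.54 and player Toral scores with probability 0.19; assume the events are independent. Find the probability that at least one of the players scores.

Since the events are independent, P(none) is the product of the individual non-occurrence probabilities.
P(none) = (1 − 0.54) × (1 − 0.19) = 0.46 × 0.81 = 0.3726
P(at least one) = 1 − 0.3726 = 0.6274

0.6274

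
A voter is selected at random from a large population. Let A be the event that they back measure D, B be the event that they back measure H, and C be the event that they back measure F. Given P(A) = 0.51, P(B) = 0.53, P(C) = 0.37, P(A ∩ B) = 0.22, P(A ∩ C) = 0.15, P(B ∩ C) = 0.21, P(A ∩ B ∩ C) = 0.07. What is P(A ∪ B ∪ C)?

0.90

Inclusion–exclusion gives
P(A ∪ B ∪ C) = 0.51 + 0.53 + 0.37 − 0.22 − 0.15 − 0.21 + 0.07 = 0.90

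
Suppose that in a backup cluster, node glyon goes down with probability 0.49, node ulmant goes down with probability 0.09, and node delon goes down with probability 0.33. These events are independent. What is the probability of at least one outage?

0.689053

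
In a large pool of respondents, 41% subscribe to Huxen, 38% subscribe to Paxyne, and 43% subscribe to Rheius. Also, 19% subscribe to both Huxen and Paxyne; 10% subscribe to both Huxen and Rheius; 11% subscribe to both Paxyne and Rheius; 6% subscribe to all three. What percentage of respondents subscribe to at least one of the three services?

88%

Using inclusion–exclusion:
P(union) = 41 + 38 + 43 − 19 − 10 − 11 + 6 = 88%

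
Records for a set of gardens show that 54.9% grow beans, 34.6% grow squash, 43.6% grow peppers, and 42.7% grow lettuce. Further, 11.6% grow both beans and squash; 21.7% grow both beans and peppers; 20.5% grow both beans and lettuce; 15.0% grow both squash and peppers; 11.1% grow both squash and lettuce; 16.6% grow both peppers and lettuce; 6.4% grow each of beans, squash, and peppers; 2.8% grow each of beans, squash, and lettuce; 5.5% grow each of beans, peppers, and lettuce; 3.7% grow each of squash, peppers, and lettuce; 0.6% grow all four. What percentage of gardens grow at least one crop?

P(at least one) = 54.9 + 34.6 + 43.6 + 42.7 − 11.6 − 21.7 − 20.5 − 15.0 − 11.1 − 16.6 + 6.4 + 2.8 + 5.5 + 3.7 − 0.6 = 97.1%

97.1%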